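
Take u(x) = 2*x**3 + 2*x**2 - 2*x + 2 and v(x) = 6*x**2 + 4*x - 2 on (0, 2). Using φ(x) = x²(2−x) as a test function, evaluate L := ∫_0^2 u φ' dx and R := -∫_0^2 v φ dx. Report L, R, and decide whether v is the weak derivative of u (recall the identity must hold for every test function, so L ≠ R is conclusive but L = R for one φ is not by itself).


LHS = -248/15, RHS = -248/15. Yes, v = u' weakly.

u(x) = 2*x**3 + 2*x**2 - 2*x + 2, classical derivative u'(x) = 6*x**2 + 4*x - 2.
φ(x) = x²(2−x), so φ'(x) = x*(4 - 3*x).
Note φ(0) = φ(2) = 0, so the boundary term u·φ vanishes.
LHS = ∫_0^2 u(x) φ'(x) dx = ∫_0^2 (-6*x^5 + 2*x^4 + 14*x^3 - 14*x^2 + 8*x) dx. Term by term:
  ∫_0^2 -6*x^5 dx = -64;  ∫_0^2 2*x^4 dx = 64/5;  ∫_0^2 14*x^3 dx = 56;
  ∫_0^2 -14*x^2 dx = -112/3;  ∫_0^2 8*x dx = 16.
Sum: -64 + 64/5 + 56 − 112/3 + 16 = -248/15.
So LHS = -248/15.
∫_0^2 v(x) φ(x) dx = ∫_0^2 (-6*x^5 + 8*x^4 + 10*x^3 - 4*x^2) dx. Term by term:
  ∫_0^2 -6*x^5 dx = -64;  ∫_0^2 8*x^4 dx = 256/5;  ∫_0^2 10*x^3 dx = 40;
  ∫_0^2 -4*x^2 dx = -32/3.
Sum: -64 + 256/5 + 40 − 32/3 = 248/15.
So RHS = -∫_0^2 v(x) φ(x) dx = -248/15.
LHS = RHS, so the identity holds for this test φ.
Moreover u is smooth here and v(x) = u'(x) = 6*x**2 + 4*x - 2 pointwise, so the identity holds for every test function. Hence v is the weak derivative of u.


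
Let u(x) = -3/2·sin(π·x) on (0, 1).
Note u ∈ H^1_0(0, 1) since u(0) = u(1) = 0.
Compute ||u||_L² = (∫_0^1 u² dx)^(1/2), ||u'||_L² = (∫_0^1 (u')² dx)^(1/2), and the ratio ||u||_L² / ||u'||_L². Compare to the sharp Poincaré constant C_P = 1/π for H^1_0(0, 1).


||u||_L² / ||u'||_L² = 1/π = C_P.

u(x) = -3/2·sin(π·x), so u'(x) = -3*π*cos(π*x)/2.
Writing u(x) = A·sin(kπx/L) with A = -3/2 and k = 1, use ∫_0^L sin²(kπx/L) dx = L/2 and ∫_0^L cos²(kπx/L) dx = L/2.
u² = 9/4·sin²(π·x) and (u')² = 9*π^2/4·cos²(π·x), and each of sin², cos² integrates to L/2 = 1/2 over (0, 1).
∫_0^1 u² dx = 9/8, so ||u||_L² = 3*sqrt(2)/4.
∫_0^1 (u')² dx = 9*π^2/8, so ||u'||_L² = 3*sqrt(2)*π/4.
Ratio ||u||_L² / ||u'||_L² = 1/π.
Sharp Poincaré constant on H^1_0(0, 1) is C_P = L/π = 1/π, achieved by sin(π·x).
This is the k = 1 eigenfunction (up to amplitude), so the ratio equals the sharp Poincaré constant exactly.


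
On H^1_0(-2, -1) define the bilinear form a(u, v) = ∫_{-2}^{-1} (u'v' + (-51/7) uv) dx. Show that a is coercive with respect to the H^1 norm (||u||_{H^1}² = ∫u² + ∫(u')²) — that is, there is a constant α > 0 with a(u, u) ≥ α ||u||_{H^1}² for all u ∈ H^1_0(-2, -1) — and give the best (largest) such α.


α = (-51/7 + π^2)/(1 + π^2)

Coercivity of a(·,·) on H^1_0(-2, -1) means a(u, u) ≥ α ||u||_{H^1}² for every u ∈ H^1_0.
The interval has length L = 1, and Poincaré/coercivity depend only on L. Here a(u, u) = ∫(u')² + (-51/7)·∫u².
Here c = -51/7 < 0 with |c| < (π/L)² = π^2, so coercivity still holds. The condition a(u,u) ≥ α||u||_{H^1}² reads (1−α)∫(u')² ≥ (α−c)∫u². Any admissible α is ≤ 1 (rapidly oscillating u have ∫u²/∫(u')² → 0), and α = 1 would force 0 ≥ (1−c)∫u², impossible since c < 1; so 1−α > 0. By the sharp Poincaré inequality on H^1_0 of an interval of length L, ∫(u')² ≥ (π/L)²∫u² with equality for the first sine mode sin(π(x−x₀)/L) (x₀ the left endpoint), so the inequality holds for all u iff (1−α)(π/L)² ≥ α − c, i.e. α ≤ ((π/L)² + c)/((π/L)² + 1) = (1 + c(L/π)²)/(1 + (L/π)²). (Direct route, valid since c ≤ 0: Poincaré gives c∫u² ≥ c(L/π)²∫(u')², so a(u,u) ≥ (1 + c(L/π)²)∫(u')², while ||u||_{H^1}² ≤ (1 + (L/π)²)∫(u')²; dividing yields the same α.) With (π/L)² = π^2 and c = -51/7, the largest admissible constant is α = ((π/L)² + c)/((π/L)² + 1).
Simplifying, α = (-51/7 + π^2)/(1 + π^2).


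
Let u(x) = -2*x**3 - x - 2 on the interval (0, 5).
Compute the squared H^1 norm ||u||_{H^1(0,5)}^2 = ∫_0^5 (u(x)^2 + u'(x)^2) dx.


||u||_{H^1}^2 = 1501700/21

The H^1 norm (squared) on an interval (0, L) is
  ||u||_{H^1}^2 = ∫_0^L u(x)^2 dx + ∫_0^L u'(x)^2 dx.
Compute u'(x) = -6*x**2 - 1.
Then u(x)^2 = 4*x**6 + 4*x**4 + 8*x**3 + x**2 + 4*x + 4 and u'(x)^2 = 36*x**4 + 12*x**2 + 1.
Integrate each monomial from 0 to 5 using ∫_0^5 c·x^n dx = c·5^(n+1)/(n+1):
  ∫_0^5 u(x)^2 dx = ∫_0^5 (4*x^6 + 4*x^4 + 8*x^3 + x^2 + 4*x + 4) dx. Term by term:
    ∫_0^5 4*x^6 dx = 312500/7;  ∫_0^5 4*x^4 dx = 2500;  ∫_0^5 8*x^3 dx = 1250;
    ∫_0^5 x^2 dx = 125/3;  ∫_0^5 4*x dx = 50;  ∫_0^5 4 dx = 20.
  Sum: 312500/7 + 2500 + 1250 + 125/3 + 50 + 20 = 1018595/21.
  ∫_0^5 u'(x)^2 dx = ∫_0^5 (36*x^4 + 12*x^2 + 1) dx. Term by term:
    ∫_0^5 36*x^4 dx = 22500;  ∫_0^5 12*x^2 dx = 500;  ∫_0^5 1 dx = 5.
  Sum: 22500 + 500 + 5 = 23005.
Adding: ||u||_{H^1}^2 = 1018595/21 + 23005 = 1501700/21.


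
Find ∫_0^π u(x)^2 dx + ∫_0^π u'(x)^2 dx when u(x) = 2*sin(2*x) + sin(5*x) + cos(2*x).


||u||_{H^1(0,π)}^2 = 100/21 + 51*π/2

u'(x) = -2*sin(2*x) + 4*cos(2*x) + 5*cos(5*x).
Expand u² and (u')² and integrate term by term on (0, π), using: for integers n ≥ 1, ∫_0^π sin²(nx) dx = ∫_0^π cos²(nx) dx = π/2; for n ≠ n', ∫_0^π sin(nx)sin(n'x) dx = ∫_0^π cos(nx)cos(n'x) dx = 0; and by product-to-sum, ∫_0^π sin(nx)cos(n'x) dx = ½∫_0^π [sin((n+n')x) + sin((n−n')x)] dx, which is 0 when n+n' is even and 2n/(n²−n'²) when n+n' is odd (it need not vanish on (0, π)).
  u² squared terms: (2)²·∫sin(2x)² dx = 4·π/2 = 2*π;  (1)²·∫cos(2x)² dx = 1·π/2 = π/2;  (1)²·∫sin(5x)² dx = 1·π/2 = π/2.
  u² cross terms: 2·(2)·(1)·∫sin(2x)·cos(2x) dx = 4·(0) = 0;  2·(2)·(1)·∫sin(2x)·sin(5x) dx = 4·(0) = 0;  2·(1)·(1)·∫cos(2x)·sin(5x) dx = 2·(10/21) = 20/21.
  So ∫_0^π u² dx = 2*π + π/2 + π/2 + 0 + 0 + 20/21 = 20/21 + 3*π.
  (u')² squared terms: (-2)²·∫sin(2x)² dx = 4·π/2 = 2*π;  (4)²·∫cos(2x)² dx = 16·π/2 = 8*π;  (5)²·∫cos(5x)² dx = 25·π/2 = 25*π/2.
  (u')² cross terms: 2·(-2)·(4)·∫sin(2x)·cos(2x) dx = -16·(0) = 0;  2·(-2)·(5)·∫sin(2x)·cos(5x) dx = -20·(-4/21) = 80/21;  2·(4)·(5)·∫cos(2x)·cos(5x) dx = 40·(0) = 0.
  So ∫_0^π (u')² dx = 2*π + 8*π + 25*π/2 + 0 + 80/21 + 0 = 80/21 + 45*π/2.
||u||_{H^1}^2 = (20/21 + 3*π) + (80/21 + 45*π/2) = 100/21 + 51*π/2.


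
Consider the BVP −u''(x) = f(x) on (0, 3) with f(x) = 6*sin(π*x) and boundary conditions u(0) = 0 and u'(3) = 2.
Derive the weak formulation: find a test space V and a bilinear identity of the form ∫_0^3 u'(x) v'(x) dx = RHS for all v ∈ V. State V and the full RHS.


V = {v ∈ H^1(0, 3) : v(0) = 0} (test functions vanish at x = 0 where u is specified); weak form: ∫_0^3 u'v' dx = ∫_0^3 (6*sin(π*x)) v dx + 2·v(3) for all v ∈ V.

Multiply both sides by a test function v and integrate from 0 to 3:
  ∫_0^3 −u''(x) v(x) dx = ∫_0^3 f(x) v(x) dx.
Integrate the LHS by parts once:
  ∫_0^3 −u'' v dx = −[u'(x) v(x)]_0^3 + ∫_0^3 u'(x) v'(x) dx.
Thus ∫_0^3 u'(x) v'(x) dx = ∫_0^3 f(x) v(x) dx + [u'(x) v(x)]_0^3.
Choose V so that boundary terms are either known or forced to vanish.
Mixed BC: u(0) = 0 (Dirichlet) and u'(3) = 2 (Neumann). Define V = {v ∈ H^1(0, 3) : v(0) = 0}. Then [u' v]_0^3 = u'(3)·v(3) − u'(0)·0 = 2·v(3).
Weak formulation: find u (satisfying any essential BC) such that ∫_0^3 u'(x) v'(x) dx = ∫_0^3 f v dx + 2·v(3) for all v ∈ V (Dirichlet at 0 absorbed into V; Neumann datum at x = 3 contributes the boundary term).
Substituting f(x) = 6*sin(π*x), the right-hand side is ∫_0^3 (6*sin(π*x)) v dx + 2·v(3).


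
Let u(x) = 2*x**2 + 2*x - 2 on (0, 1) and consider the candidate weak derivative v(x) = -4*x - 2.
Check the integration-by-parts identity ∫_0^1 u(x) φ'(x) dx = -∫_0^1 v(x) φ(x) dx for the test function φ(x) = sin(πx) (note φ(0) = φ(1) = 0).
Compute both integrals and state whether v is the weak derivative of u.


LHS = -8/π, RHS = 8/π. No, v is not the weak derivative of u.

u(x) = 2*x**2 + 2*x - 2, classical derivative u'(x) = 4*x + 2.
φ(x) = sin(πx), so φ'(x) = π*cos(π*x).
Note φ(0) = φ(1) = 0, so the boundary term u·φ vanishes.
LHS = ∫_0^1 u(x) φ'(x) dx = ∫_0^1 (2*π*x^2*cos(π*x) + 2*π*x*cos(π*x) - 2*π*cos(π*x)) dx. Term by term:
  ∫_0^1 -2*π*cos(π*x) dx = 0;  ∫_0^1 2*π*x*cos(π*x) dx = -4/π;  ∫_0^1 2*π*x^2*cos(π*x) dx = -4/π.
Sum: 0 − 4/π − 4/π = -8/π.
So LHS = -8/π.
∫_0^1 v(x) φ(x) dx = ∫_0^1 (-4*x*sin(π*x) - 2*sin(π*x)) dx. Term by term:
  ∫_0^1 -2*sin(π*x) dx = -4/π;  ∫_0^1 -4*x*sin(π*x) dx = -4/π.
Sum: -4/π − 4/π = -8/π.
So RHS = -∫_0^1 v(x) φ(x) dx = 8/π.
LHS − RHS = -16/π ≠ 0, so the identity fails.
(For a valid weak derivative the identity must hold for EVERY test function, in particular this one. The failure shows v is NOT the weak derivative of u.)
Correct weak derivative would be u'(x) = 4*x + 2.


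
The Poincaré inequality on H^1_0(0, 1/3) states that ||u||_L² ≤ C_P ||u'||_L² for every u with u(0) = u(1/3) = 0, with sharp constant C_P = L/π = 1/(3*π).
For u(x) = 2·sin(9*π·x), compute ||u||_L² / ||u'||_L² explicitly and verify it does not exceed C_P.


||u||_L² / ||u'||_L² = 1/(9*π) < C_P = 1/(3*π).

u(x) = 2·sin(9*π·x), so u'(x) = 18*π*cos(9*π*x).
Writing u(x) = A·sin(kπx/L) with A = 2 and k = 3, use ∫_0^L sin²(kπx/L) dx = L/2 and ∫_0^L cos²(kπx/L) dx = L/2.
u² = 4·sin²(9*π·x) and (u')² = 324*π^2·cos²(9*π·x), and each of sin², cos² integrates to L/2 = 1/6 over (0, 1/3).
∫_0^1/3 u² dx = 2/3, so ||u||_L² = sqrt(6)/3.
∫_0^1/3 (u')² dx = 54*π^2, so ||u'||_L² = 3*sqrt(6)*π.
Ratio ||u||_L² / ||u'||_L² = 1/(9*π).
Sharp Poincaré constant on H^1_0(0, 1/3) is C_P = L/π = 1/(3*π), achieved by sin(3*π·x).
This is the k = 3 harmonic; the ratio L/(kπ) is strictly less than C_P = L/π, consistent with the sharp inequality ||u||_L² ≤ C_P ||u'||_L².


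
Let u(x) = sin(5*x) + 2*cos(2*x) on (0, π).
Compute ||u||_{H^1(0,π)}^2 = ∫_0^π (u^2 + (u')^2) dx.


||u||_{H^1(0,π)}^2 = 200/21 + 23*π

u'(x) = -4*sin(2*x) + 5*cos(5*x).
Expand u² and (u')² and integrate term by term on (0, π), using: for integers n ≥ 1, ∫_0^π sin²(nx) dx = ∫_0^π cos²(nx) dx = π/2; for n ≠ n', ∫_0^π sin(nx)sin(n'x) dx = ∫_0^π cos(nx)cos(n'x) dx = 0; and by product-to-sum, ∫_0^π sin(nx)cos(n'x) dx = ½∫_0^π [sin((n+n')x) + sin((n−n')x)] dx, which is 0 when n+n' is even and 2n/(n²−n'²) when n+n' is odd (it need not vanish on (0, π)).
  u² squared terms: (2)²·∫cos(2x)² dx = 4·π/2 = 2*π;  (1)²·∫sin(5x)² dx = 1·π/2 = π/2.
  u² cross terms: 2·(2)·(1)·∫cos(2x)·sin(5x) dx = 4·(10/21) = 40/21.
  So ∫_0^π u² dx = 2*π + π/2 + 40/21 = 40/21 + 5*π/2.
  (u')² squared terms: (-4)²·∫sin(2x)² dx = 16·π/2 = 8*π;  (5)²·∫cos(5x)² dx = 25·π/2 = 25*π/2.
  (u')² cross terms: 2·(-4)·(5)·∫sin(2x)·cos(5x) dx = -40·(-4/21) = 160/21.
  So ∫_0^π (u')² dx = 8*π + 25*π/2 + 160/21 = 160/21 + 41*π/2.
||u||_{H^1}^2 = (40/21 + 5*π/2) + (160/21 + 41*π/2) = 200/21 + 23*π.


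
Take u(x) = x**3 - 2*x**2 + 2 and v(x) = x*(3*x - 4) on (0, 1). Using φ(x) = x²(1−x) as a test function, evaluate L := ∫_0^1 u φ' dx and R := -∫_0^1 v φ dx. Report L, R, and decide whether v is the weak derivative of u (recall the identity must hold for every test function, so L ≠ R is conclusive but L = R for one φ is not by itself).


LHS = 1/10, RHS = 1/10. Yes, v = u' weakly.

u(x) = x**3 - 2*x**2 + 2, classical derivative u'(x) = 3*x**2 - 4*x.
φ(x) = x²(1−x), so φ'(x) = x*(2 - 3*x).
Note φ(0) = φ(1) = 0, so the boundary term u·φ vanishes.
LHS = ∫_0^1 u(x) φ'(x) dx = ∫_0^1 (-3*x^5 + 8*x^4 - 4*x^3 - 6*x^2 + 4*x) dx. Term by term:
  ∫_0^1 -3*x^5 dx = -1/2;  ∫_0^1 8*x^4 dx = 8/5;  ∫_0^1 -4*x^3 dx = -1;
  ∫_0^1 -6*x^2 dx = -2;  ∫_0^1 4*x dx = 2.
Sum: -1/2 + 8/5 − 1 − 2 + 2 = 1/10.
So LHS = 1/10.
∫_0^1 v(x) φ(x) dx = ∫_0^1 (-3*x^5 + 7*x^4 - 4*x^3) dx. Term by term:
  ∫_0^1 -3*x^5 dx = -1/2;  ∫_0^1 7*x^4 dx = 7/5;  ∫_0^1 -4*x^3 dx = -1.
Sum: -1/2 + 7/5 − 1 = -1/10.
So RHS = -∫_0^1 v(x) φ(x) dx = 1/10.
LHS = RHS, so the identity holds for this test φ.
Moreover u is smooth here and v(x) = u'(x) = 3*x**2 - 4*x pointwise, so the identity holds for every test function. Hence v is the weak derivative of u.


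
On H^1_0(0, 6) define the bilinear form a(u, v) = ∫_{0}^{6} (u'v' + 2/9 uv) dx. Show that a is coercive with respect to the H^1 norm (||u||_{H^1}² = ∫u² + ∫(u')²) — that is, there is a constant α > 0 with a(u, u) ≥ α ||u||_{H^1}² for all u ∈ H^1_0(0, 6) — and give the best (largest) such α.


α = (8 + π^2)/(π^2 + 36)

Coercivity of a(·,·) on H^1_0(0, 6) means a(u, u) ≥ α ||u||_{H^1}² for every u ∈ H^1_0.
The interval has length L = 6, and Poincaré/coercivity depend only on L. Here a(u, u) = ∫(u')² + (2/9)·∫u².
Here 0 < c = 2/9 < 1. The condition a(u,u) ≥ α||u||_{H^1}² reads (1−α)∫(u')² ≥ (α−c)∫u². Any admissible α is ≤ 1 (rapidly oscillating u have ∫u²/∫(u')² → 0), and α = 1 would force 0 ≥ (1−c)∫u², impossible since c < 1; so 1−α > 0. By the sharp Poincaré inequality on H^1_0 of an interval of length L, ∫(u')² ≥ (π/L)²∫u² with equality for the first sine mode sin(π(x−x₀)/L) (x₀ the left endpoint), so the inequality holds for all u iff (1−α)(π/L)² ≥ α − c, i.e. α ≤ ((π/L)² + c)/((π/L)² + 1) = (1 + c(L/π)²)/(1 + (L/π)²). With (π/L)² = π^2/36 and c = 2/9, the largest admissible constant is α = ((π/L)² + c)/((π/L)² + 1).
Simplifying, α = (8 + π^2)/(π^2 + 36).


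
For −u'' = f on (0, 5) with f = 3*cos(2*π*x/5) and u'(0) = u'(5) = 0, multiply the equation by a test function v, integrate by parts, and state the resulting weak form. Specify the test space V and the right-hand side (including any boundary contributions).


V = H^1(0, 5) (no boundary constraint on v; u is determined up to an additive constant); weak form: ∫_0^5 u'v' dx = ∫_0^5 (3*cos(2*π*x/5)) v dx for all v ∈ V.

Multiply both sides by a test function v and integrate from 0 to 5:
  ∫_0^5 −u''(x) v(x) dx = ∫_0^5 f(x) v(x) dx.
Integrate the LHS by parts once:
  ∫_0^5 −u'' v dx = −[u'(x) v(x)]_0^5 + ∫_0^5 u'(x) v'(x) dx.
Thus ∫_0^5 u'(x) v'(x) dx = ∫_0^5 f(x) v(x) dx + [u'(x) v(x)]_0^5.
Choose V so that boundary terms are either known or forced to vanish.
u has homogeneous Neumann: u'(0) = u'(5) = 0. So [u' v]_0^5 = 0·v(5) − 0·v(0) = 0 for any v; take V = H^1(0, 5).
Weak formulation: find u (satisfying any essential BC) such that ∫_0^5 u'(x) v'(x) dx = ∫_0^5 f v dx for all v ∈ V (homogeneous Neumann, so boundary terms vanish).
Substituting f(x) = 3*cos(2*π*x/5), the right-hand side is ∫_0^5 (3*cos(2*π*x/5)) v dx.
Compatibility check (pure Neumann): taking v ≡ 1 ∈ V gives 0 = ∫_0^5 f dx + (0) − (0), i.e. ∫_0^5 f dx must equal u'(0) − u'(5) = 0. Indeed ∫_0^5 (3*cos(2*π*x/5)) dx = 0, so the data are compatible. The solution is then unique only up to an additive constant (fix it e.g. by requiring ∫_0^5 u dx = 0).


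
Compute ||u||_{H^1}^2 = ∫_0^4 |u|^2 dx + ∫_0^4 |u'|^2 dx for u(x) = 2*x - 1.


||u||_{H^1}^2 = 220/3

The H^1 norm (squared) on an interval (0, L) is
  ||u||_{H^1}^2 = ∫_0^L u(x)^2 dx + ∫_0^L u'(x)^2 dx.
Compute u'(x) = 2.
Then u(x)^2 = 4*x**2 - 4*x + 1 and u'(x)^2 = 4.
Integrate each monomial from 0 to 4 using ∫_0^4 c·x^n dx = c·4^(n+1)/(n+1):
  ∫_0^4 u(x)^2 dx = ∫_0^4 (4*x^2 - 4*x + 1) dx. Term by term:
    ∫_0^4 4*x^2 dx = 256/3;  ∫_0^4 -4*x dx = -32;  ∫_0^4 1 dx = 4.
  Sum: 256/3 − 32 + 4 = 172/3.
  ∫_0^4 u'(x)^2 dx = ∫_0^4 (4) dx. Term by term:
    ∫_0^4 4 dx = 16.
Adding: ||u||_{H^1}^2 = 172/3 + 16 = 220/3.


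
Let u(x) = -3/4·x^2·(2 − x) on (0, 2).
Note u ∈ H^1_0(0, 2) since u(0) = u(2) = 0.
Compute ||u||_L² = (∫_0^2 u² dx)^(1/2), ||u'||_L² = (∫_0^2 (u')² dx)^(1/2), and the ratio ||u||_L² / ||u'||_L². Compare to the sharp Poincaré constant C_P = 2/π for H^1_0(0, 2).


||u||_L² / ||u'||_L² = sqrt(14)/7 < C_P = 2/π.

u(x) = -3/4·x^2·(2 − x), so u'(x) = 3*x*(3*x - 4)/4.
u(x) = -3/4·x^2·(2 − x) vanishes at x = 0 and x = 2, so u ∈ H^1_0(0, 2). Differentiate via the product rule and integrate the resulting polynomials term by term.
  ∫_0^2 u² dx = ∫_0^2 (9*x^6/16 - 9*x^5/4 + 9*x^4/4) dx. Term by term:
    ∫_0^2 9*x^6/16 dx = 72/7;  ∫_0^2 -9*x^5/4 dx = -24;  ∫_0^2 9*x^4/4 dx = 72/5.
  Sum: 72/7 − 24 + 72/5 = 24/35.
  ∫_0^2 (u')² dx = ∫_0^2 (81*x^4/16 - 27*x^3/2 + 9*x^2) dx. Term by term:
    ∫_0^2 81*x^4/16 dx = 162/5;  ∫_0^2 -27*x^3/2 dx = -54;  ∫_0^2 9*x^2 dx = 24.
  Sum: 162/5 − 54 + 24 = 12/5.
∫_0^2 u² dx = 24/35, so ||u||_L² = 2*sqrt(210)/35.
∫_0^2 (u')² dx = 12/5, so ||u'||_L² = 2*sqrt(15)/5.
Ratio ||u||_L² / ||u'||_L² = sqrt(14)/7.
Sharp Poincaré constant on H^1_0(0, 2) is C_P = L/π = 2/π, achieved by sin(π/2·x).
A polynomial bump cannot attain the sharp Poincaré constant (only the first sine eigenfunction does), so the ratio is strictly less than C_P, consistent with ||u||_L² ≤ C_P ||u'||_L².


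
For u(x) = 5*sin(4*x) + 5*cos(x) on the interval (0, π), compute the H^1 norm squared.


||u||_{H^1(0,π)}^2 = 160/3 + 475*π/2

u'(x) = -5*sin(x) + 20*cos(4*x).
Expand u² and (u')² and integrate term by term on (0, π), using: for integers n ≥ 1, ∫_0^π sin²(nx) dx = ∫_0^π cos²(nx) dx = π/2; for n ≠ n', ∫_0^π sin(nx)sin(n'x) dx = ∫_0^π cos(nx)cos(n'x) dx = 0; and by product-to-sum, ∫_0^π sin(nx)cos(n'x) dx = ½∫_0^π [sin((n+n')x) + sin((n−n')x)] dx, which is 0 when n+n' is even and 2n/(n²−n'²) when n+n' is odd (it need not vanish on (0, π)).
  u² squared terms: (5)²·∫cos(x)² dx = 25·π/2 = 25*π/2;  (5)²·∫sin(4x)² dx = 25·π/2 = 25*π/2.
  u² cross terms: 2·(5)·(5)·∫cos(x)·sin(4x) dx = 50·(8/15) = 80/3.
  So ∫_0^π u² dx = 25*π/2 + 25*π/2 + 80/3 = 80/3 + 25*π.
  (u')² squared terms: (-5)²·∫sin(x)² dx = 25·π/2 = 25*π/2;  (20)²·∫cos(4x)² dx = 400·π/2 = 200*π.
  (u')² cross terms: 2·(-5)·(20)·∫sin(x)·cos(4x) dx = -200·(-2/15) = 80/3.
  So ∫_0^π (u')² dx = 25*π/2 + 200*π + 80/3 = 80/3 + 425*π/2.
||u||_{H^1}^2 = (80/3 + 25*π) + (80/3 + 425*π/2) = 160/3 + 475*π/2.


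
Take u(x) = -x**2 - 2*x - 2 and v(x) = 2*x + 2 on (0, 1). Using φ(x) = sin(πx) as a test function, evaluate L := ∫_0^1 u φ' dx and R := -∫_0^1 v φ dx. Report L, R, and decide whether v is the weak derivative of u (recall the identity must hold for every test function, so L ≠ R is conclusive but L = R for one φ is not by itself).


LHS = 6/π, RHS = -6/π. No, v is not the weak derivative of u.

u(x) = -x**2 - 2*x - 2, classical derivative u'(x) = -2*x - 2.
φ(x) = sin(πx), so φ'(x) = π*cos(π*x).
Note φ(0) = φ(1) = 0, so the boundary term u·φ vanishes.
LHS = ∫_0^1 u(x) φ'(x) dx = ∫_0^1 (-π*x^2*cos(π*x) - 2*π*x*cos(π*x) - 2*π*cos(π*x)) dx. Term by term:
  ∫_0^1 -2*π*cos(π*x) dx = 0;  ∫_0^1 -π*x^2*cos(π*x) dx = 2/π;  ∫_0^1 -2*π*x*cos(π*x) dx = 4/π.
Sum: 0 + 2/π + 4/π = 6/π.
So LHS = 6/π.
∫_0^1 v(x) φ(x) dx = ∫_0^1 (2*x*sin(π*x) + 2*sin(π*x)) dx. Term by term:
  ∫_0^1 2*sin(π*x) dx = 4/π;  ∫_0^1 2*x*sin(π*x) dx = 2/π.
Sum: 4/π + 2/π = 6/π.
So RHS = -∫_0^1 v(x) φ(x) dx = -6/π.
LHS − RHS = 12/π ≠ 0, so the identity fails.
(For a valid weak derivative the identity must hold for EVERY test function, in particular this one. The failure shows v is NOT the weak derivative of u.)
Correct weak derivative would be u'(x) = -2*x - 2.


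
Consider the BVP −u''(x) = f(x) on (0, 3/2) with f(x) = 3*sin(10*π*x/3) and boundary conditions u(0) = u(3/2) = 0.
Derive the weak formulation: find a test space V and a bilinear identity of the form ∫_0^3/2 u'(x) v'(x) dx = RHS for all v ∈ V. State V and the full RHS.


V = H^1_0(0, 3/2) (so v(0) = v(3/2) = 0); weak form: ∫_0^3/2 u'v' dx = ∫_0^3/2 (3*sin(10*π*x/3)) v dx for all v ∈ V.

Multiply both sides by a test function v and integrate from 0 to 3/2:
  ∫_0^3/2 −u''(x) v(x) dx = ∫_0^3/2 f(x) v(x) dx.
Integrate the LHS by parts once:
  ∫_0^3/2 −u'' v dx = −[u'(x) v(x)]_0^3/2 + ∫_0^3/2 u'(x) v'(x) dx.
Thus ∫_0^3/2 u'(x) v'(x) dx = ∫_0^3/2 f(x) v(x) dx + [u'(x) v(x)]_0^3/2.
Choose V so that boundary terms are either known or forced to vanish.
u is Dirichlet: u(0) = u(3/2) = 0. Let V = H^1_0(0, 3/2); then v(0) = v(3/2) = 0, and [u' v]_0^3/2 = 0.
Weak formulation: find u (satisfying any essential BC) such that ∫_0^3/2 u'(x) v'(x) dx = ∫_0^3/2 f v dx for all v ∈ V.
Substituting f(x) = 3*sin(10*π*x/3), the right-hand side is ∫_0^3/2 (3*sin(10*π*x/3)) v dx.


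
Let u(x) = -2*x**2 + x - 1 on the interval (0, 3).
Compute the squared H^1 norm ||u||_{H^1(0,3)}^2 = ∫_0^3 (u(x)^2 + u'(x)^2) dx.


||u||_{H^1}^2 = 1317/5

The H^1 norm (squared) on an interval (0, L) is
  ||u||_{H^1}^2 = ∫_0^L u(x)^2 dx + ∫_0^L u'(x)^2 dx.
Compute u'(x) = 1 - 4*x.
Then u(x)^2 = 4*x**4 - 4*x**3 + 5*x**2 - 2*x + 1 and u'(x)^2 = 16*x**2 - 8*x + 1.
Integrate each monomial from 0 to 3 using ∫_0^3 c·x^n dx = c·3^(n+1)/(n+1):
  ∫_0^3 u(x)^2 dx = ∫_0^3 (4*x^4 - 4*x^3 + 5*x^2 - 2*x + 1) dx. Term by term:
    ∫_0^3 4*x^4 dx = 972/5;  ∫_0^3 -4*x^3 dx = -81;  ∫_0^3 5*x^2 dx = 45;
    ∫_0^3 -2*x dx = -9;  ∫_0^3 1 dx = 3.
  Sum: 972/5 − 81 + 45 − 9 + 3 = 762/5.
  ∫_0^3 u'(x)^2 dx = ∫_0^3 (16*x^2 - 8*x + 1) dx. Term by term:
    ∫_0^3 16*x^2 dx = 144;  ∫_0^3 -8*x dx = -36;  ∫_0^3 1 dx = 3.
  Sum: 144 − 36 + 3 = 111.
Adding: ||u||_{H^1}^2 = 762/5 + 111 = 1317/5.


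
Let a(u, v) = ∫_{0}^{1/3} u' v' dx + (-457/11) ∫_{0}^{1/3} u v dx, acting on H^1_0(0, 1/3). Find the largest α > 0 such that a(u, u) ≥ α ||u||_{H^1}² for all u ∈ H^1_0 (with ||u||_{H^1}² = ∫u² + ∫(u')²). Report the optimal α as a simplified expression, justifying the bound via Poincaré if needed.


α = (-457 + 99*π^2)/(11*(1 + 9*π^2))

Coercivity of a(·,·) on H^1_0(0, 1/3) means a(u, u) ≥ α ||u||_{H^1}² for every u ∈ H^1_0.
The interval has length L = 1/3, and Poincaré/coercivity depend only on L. Here a(u, u) = ∫(u')² + (-457/11)·∫u².
Here c = -457/11 < 0 with |c| < (π/L)² = 9*π^2, so coercivity still holds. The condition a(u,u) ≥ α||u||_{H^1}² reads (1−α)∫(u')² ≥ (α−c)∫u². Any admissible α is ≤ 1 (rapidly oscillating u have ∫u²/∫(u')² → 0), and α = 1 would force 0 ≥ (1−c)∫u², impossible since c < 1; so 1−α > 0. By the sharp Poincaré inequality on H^1_0 of an interval of length L, ∫(u')² ≥ (π/L)²∫u² with equality for the first sine mode sin(π(x−x₀)/L) (x₀ the left endpoint), so the inequality holds for all u iff (1−α)(π/L)² ≥ α − c, i.e. α ≤ ((π/L)² + c)/((π/L)² + 1) = (1 + c(L/π)²)/(1 + (L/π)²). (Direct route, valid since c ≤ 0: Poincaré gives c∫u² ≥ c(L/π)²∫(u')², so a(u,u) ≥ (1 + c(L/π)²)∫(u')², while ||u||_{H^1}² ≤ (1 + (L/π)²)∫(u')²; dividing yields the same α.) With (π/L)² = 9*π^2 and c = -457/11, the largest admissible constant is α = ((π/L)² + c)/((π/L)² + 1).
Simplifying, α = (-457 + 99*π^2)/(11*(1 + 9*π^2)).


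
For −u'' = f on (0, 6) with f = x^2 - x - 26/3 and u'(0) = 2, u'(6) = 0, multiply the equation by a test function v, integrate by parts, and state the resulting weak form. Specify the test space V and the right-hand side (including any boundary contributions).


V = H^1(0, 6) (v unrestricted at boundary; u is determined up to an additive constant); weak form: ∫_0^6 u'v' dx = ∫_0^6 (x^2 - x - 26/3) v dx − 2·v(0) for all v ∈ V.

Multiply both sides by a test function v and integrate from 0 to 6:
  ∫_0^6 −u''(x) v(x) dx = ∫_0^6 f(x) v(x) dx.
Integrate the LHS by parts once:
  ∫_0^6 −u'' v dx = −[u'(x) v(x)]_0^6 + ∫_0^6 u'(x) v'(x) dx.
Thus ∫_0^6 u'(x) v'(x) dx = ∫_0^6 f(x) v(x) dx + [u'(x) v(x)]_0^6.
Choose V so that boundary terms are either known or forced to vanish.
u has inhomogeneous Neumann u'(0) = 2, u'(6) = 0. [u' v]_0^6 = (0)·v(6) − (2)·v(0) = − 2·v(0). Take V = H^1(0, 6); boundary term becomes part of RHS.
Weak formulation: find u (satisfying any essential BC) such that ∫_0^6 u'(x) v'(x) dx = ∫_0^6 f v dx − 2·v(0) for all v ∈ V (Neumann data are natural BCs: they enter the RHS as boundary terms).
Substituting f(x) = x^2 - x - 26/3, the right-hand side is ∫_0^6 (x^2 - x - 26/3) v dx − 2·v(0).
Compatibility check (pure Neumann): taking v ≡ 1 ∈ V gives 0 = ∫_0^6 f dx + (0) − (2), i.e. ∫_0^6 f dx must equal u'(0) − u'(6) = 2. Indeed ∫_0^6 (x^2 - x - 26/3) dx = 2, so the data are compatible. The solution is then unique only up to an additive constant (fix it e.g. by requiring ∫_0^6 u dx = 0).


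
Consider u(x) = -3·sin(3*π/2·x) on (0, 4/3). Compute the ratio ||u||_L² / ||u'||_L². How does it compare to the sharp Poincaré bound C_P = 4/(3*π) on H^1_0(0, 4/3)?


||u||_L² / ||u'||_L² = 2/(3*π) < C_P = 4/(3*π).

u(x) = -3·sin(3*π/2·x), so u'(x) = -9*π*cos(3*π*x/2)/2.
Writing u(x) = A·sin(kπx/L) with A = -3 and k = 2, use ∫_0^L sin²(kπx/L) dx = L/2 and ∫_0^L cos²(kπx/L) dx = L/2.
u² = 9·sin²(3*π/2·x) and (u')² = 81*π^2/4·cos²(3*π/2·x), and each of sin², cos² integrates to L/2 = 2/3 over (0, 4/3).
∫_0^4/3 u² dx = 6, so ||u||_L² = sqrt(6).
∫_0^4/3 (u')² dx = 27*π^2/2, so ||u'||_L² = 3*sqrt(6)*π/2.
Ratio ||u||_L² / ||u'||_L² = 2/(3*π).
Sharp Poincaré constant on H^1_0(0, 4/3) is C_P = L/π = 4/(3*π), achieved by sin(3*π/4·x).
This is the k = 2 harmonic; the ratio L/(kπ) is strictly less than C_P = L/π, consistent with the sharp inequality ||u||_L² ≤ C_P ||u'||_L².


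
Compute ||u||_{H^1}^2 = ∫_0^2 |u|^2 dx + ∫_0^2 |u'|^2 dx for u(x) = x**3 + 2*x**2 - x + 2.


||u||_{H^1}^2 = 27722/105

The H^1 norm (squared) on an interval (0, L) is
  ||u||_{H^1}^2 = ∫_0^L u(x)^2 dx + ∫_0^L u'(x)^2 dx.
Compute u'(x) = 3*x**2 + 4*x - 1.
Then u(x)^2 = x**6 + 4*x**5 + 2*x**4 + 9*x**2 - 4*x + 4 and u'(x)^2 = 9*x**4 + 24*x**3 + 10*x**2 - 8*x + 1.
Integrate each monomial from 0 to 2 using ∫_0^2 c·x^n dx = c·2^(n+1)/(n+1):
  ∫_0^2 u(x)^2 dx = ∫_0^2 (x^6 + 4*x^5 + 2*x^4 + 9*x^2 - 4*x + 4) dx. Term by term:
    ∫_0^2 x^6 dx = 128/7;  ∫_0^2 4*x^5 dx = 128/3;  ∫_0^2 2*x^4 dx = 64/5;
    ∫_0^2 9*x^2 dx = 24;  ∫_0^2 -4*x dx = -8;  ∫_0^2 4 dx = 8.
  Sum: 128/7 + 128/3 + 64/5 + 24 − 8 + 8 = 10264/105.
  ∫_0^2 u'(x)^2 dx = ∫_0^2 (9*x^4 + 24*x^3 + 10*x^2 - 8*x + 1) dx. Term by term:
    ∫_0^2 9*x^4 dx = 288/5;  ∫_0^2 24*x^3 dx = 96;  ∫_0^2 10*x^2 dx = 80/3;
    ∫_0^2 -8*x dx = -16;  ∫_0^2 1 dx = 2.
  Sum: 288/5 + 96 + 80/3 − 16 + 2 = 2494/15.
Adding: ||u||_{H^1}^2 = 10264/105 + 2494/15 = 27722/105.


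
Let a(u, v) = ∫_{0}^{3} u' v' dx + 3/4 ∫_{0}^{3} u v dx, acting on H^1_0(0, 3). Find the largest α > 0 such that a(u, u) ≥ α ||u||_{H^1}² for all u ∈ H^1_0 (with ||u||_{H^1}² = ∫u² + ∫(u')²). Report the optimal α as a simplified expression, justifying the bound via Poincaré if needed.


α = (27/4 + π^2)/(9 + π^2)

Coercivity of a(·,·) on H^1_0(0, 3) means a(u, u) ≥ α ||u||_{H^1}² for every u ∈ H^1_0.
The interval has length L = 3, and Poincaré/coercivity depend only on L. Here a(u, u) = ∫(u')² + (3/4)·∫u².
Here 0 < c = 3/4 < 1. The condition a(u,u) ≥ α||u||_{H^1}² reads (1−α)∫(u')² ≥ (α−c)∫u². Any admissible α is ≤ 1 (rapidly oscillating u have ∫u²/∫(u')² → 0), and α = 1 would force 0 ≥ (1−c)∫u², impossible since c < 1; so 1−α > 0. By the sharp Poincaré inequality on H^1_0 of an interval of length L, ∫(u')² ≥ (π/L)²∫u² with equality for the first sine mode sin(π(x−x₀)/L) (x₀ the left endpoint), so the inequality holds for all u iff (1−α)(π/L)² ≥ α − c, i.e. α ≤ ((π/L)² + c)/((π/L)² + 1) = (1 + c(L/π)²)/(1 + (L/π)²). With (π/L)² = π^2/9 and c = 3/4, the largest admissible constant is α = ((π/L)² + c)/((π/L)² + 1).
Simplifying, α = (27/4 + π^2)/(9 + π^2).


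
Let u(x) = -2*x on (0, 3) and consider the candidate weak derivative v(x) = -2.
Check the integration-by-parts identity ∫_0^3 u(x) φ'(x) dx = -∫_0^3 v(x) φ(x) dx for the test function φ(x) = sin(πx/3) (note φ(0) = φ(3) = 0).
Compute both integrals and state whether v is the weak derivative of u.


LHS = 12/π, RHS = 12/π. Yes, v = u' weakly.

u(x) = -2*x, classical derivative u'(x) = -2.
φ(x) = sin(πx/3), so φ'(x) = π*cos(π*x/3)/3.
Note φ(0) = φ(3) = 0, so the boundary term u·φ vanishes.
LHS = ∫_0^3 u(x) φ'(x) dx = ∫_0^3 (-2*π*x*cos(π*x/3)/3) dx. Term by term:
  ∫_0^3 -2*π*x*cos(π*x/3)/3 dx = 12/π.
So LHS = 12/π.
∫_0^3 v(x) φ(x) dx = ∫_0^3 (-2*sin(π*x/3)) dx. Term by term:
  ∫_0^3 -2*sin(π*x/3) dx = -12/π.
So RHS = -∫_0^3 v(x) φ(x) dx = 12/π.
LHS = RHS, so the identity holds for this test φ.
Moreover u is smooth here and v(x) = u'(x) = -2 pointwise, so the identity holds for every test function. Hence v is the weak derivative of u.


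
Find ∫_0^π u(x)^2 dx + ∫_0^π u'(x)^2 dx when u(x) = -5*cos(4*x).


||u||_{H^1(0,π)}^2 = 425*π/2

u'(x) = 20*sin(4*x).
Expand u² and (u')² and integrate term by term on (0, π), using: for integers n ≥ 1, ∫_0^π sin²(nx) dx = ∫_0^π cos²(nx) dx = π/2; for n ≠ n', ∫_0^π sin(nx)sin(n'x) dx = ∫_0^π cos(nx)cos(n'x) dx = 0; and by product-to-sum, ∫_0^π sin(nx)cos(n'x) dx = ½∫_0^π [sin((n+n')x) + sin((n−n')x)] dx, which is 0 when n+n' is even and 2n/(n²−n'²) when n+n' is odd (it need not vanish on (0, π)).
  u² squared terms: (-5)²·∫cos(4x)² dx = 25·π/2 = 25*π/2.
  So ∫_0^π u² dx = 25*π/2.
  (u')² squared terms: (20)²·∫sin(4x)² dx = 400·π/2 = 200*π.
  So ∫_0^π (u')² dx = 200*π.
||u||_{H^1}^2 = (25*π/2) + (200*π) = 425*π/2.


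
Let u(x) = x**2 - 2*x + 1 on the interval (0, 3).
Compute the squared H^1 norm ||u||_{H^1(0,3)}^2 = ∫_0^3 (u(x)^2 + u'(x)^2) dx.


||u||_{H^1}^2 = 93/5

The H^1 norm (squared) on an interval (0, L) is
  ||u||_{H^1}^2 = ∫_0^L u(x)^2 dx + ∫_0^L u'(x)^2 dx.
Compute u'(x) = 2*x - 2.
Then u(x)^2 = x**4 - 4*x**3 + 6*x**2 - 4*x + 1 and u'(x)^2 = 4*x**2 - 8*x + 4.
Integrate each monomial from 0 to 3 using ∫_0^3 c·x^n dx = c·3^(n+1)/(n+1):
  ∫_0^3 u(x)^2 dx = ∫_0^3 (x^4 - 4*x^3 + 6*x^2 - 4*x + 1) dx. Term by term:
    ∫_0^3 x^4 dx = 243/5;  ∫_0^3 -4*x^3 dx = -81;  ∫_0^3 6*x^2 dx = 54;
    ∫_0^3 -4*x dx = -18;  ∫_0^3 1 dx = 3.
  Sum: 243/5 − 81 + 54 − 18 + 3 = 33/5.
  ∫_0^3 u'(x)^2 dx = ∫_0^3 (4*x^2 - 8*x + 4) dx. Term by term:
    ∫_0^3 4*x^2 dx = 36;  ∫_0^3 -8*x dx = -36;  ∫_0^3 4 dx = 12.
  Sum: 36 − 36 + 12 = 12.
Adding: ||u||_{H^1}^2 = 33/5 + 12 = 93/5.


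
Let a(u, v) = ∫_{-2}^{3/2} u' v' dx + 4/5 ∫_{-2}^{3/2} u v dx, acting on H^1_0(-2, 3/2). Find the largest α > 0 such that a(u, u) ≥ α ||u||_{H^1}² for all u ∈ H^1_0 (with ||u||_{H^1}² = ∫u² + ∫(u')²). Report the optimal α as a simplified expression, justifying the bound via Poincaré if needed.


α = 4*(49 + 5*π^2)/(5*(4*π^2 + 49))

Coercivity of a(·,·) on H^1_0(-2, 3/2) means a(u, u) ≥ α ||u||_{H^1}² for every u ∈ H^1_0.
The interval has length L = 7/2, and Poincaré/coercivity depend only on L. Here a(u, u) = ∫(u')² + (4/5)·∫u².
Here 0 < c = 4/5 < 1. The condition a(u,u) ≥ α||u||_{H^1}² reads (1−α)∫(u')² ≥ (α−c)∫u². Any admissible α is ≤ 1 (rapidly oscillating u have ∫u²/∫(u')² → 0), and α = 1 would force 0 ≥ (1−c)∫u², impossible since c < 1; so 1−α > 0. By the sharp Poincaré inequality on H^1_0 of an interval of length L, ∫(u')² ≥ (π/L)²∫u² with equality for the first sine mode sin(π(x−x₀)/L) (x₀ the left endpoint), so the inequality holds for all u iff (1−α)(π/L)² ≥ α − c, i.e. α ≤ ((π/L)² + c)/((π/L)² + 1) = (1 + c(L/π)²)/(1 + (L/π)²). With (π/L)² = 4*π^2/49 and c = 4/5, the largest admissible constant is α = ((π/L)² + c)/((π/L)² + 1).
Simplifying, α = 4*(49 + 5*π^2)/(5*(4*π^2 + 49)).


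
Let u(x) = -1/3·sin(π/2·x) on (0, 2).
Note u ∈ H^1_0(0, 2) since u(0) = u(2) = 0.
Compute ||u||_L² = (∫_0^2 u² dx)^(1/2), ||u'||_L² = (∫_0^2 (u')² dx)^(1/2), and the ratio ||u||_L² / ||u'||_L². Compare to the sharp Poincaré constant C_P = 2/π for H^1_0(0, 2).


||u||_L² / ||u'||_L² = 2/π = C_P.

u(x) = -1/3·sin(π/2·x), so u'(x) = -π*cos(π*x/2)/6.
Writing u(x) = A·sin(kπx/L) with A = -1/3 and k = 1, use ∫_0^L sin²(kπx/L) dx = L/2 and ∫_0^L cos²(kπx/L) dx = L/2.
u² = 1/9·sin²(π/2·x) and (u')² = π^2/36·cos²(π/2·x), and each of sin², cos² integrates to L/2 = 1 over (0, 2).
∫_0^2 u² dx = 1/9, so ||u||_L² = 1/3.
∫_0^2 (u')² dx = π^2/36, so ||u'||_L² = π/6.
Ratio ||u||_L² / ||u'||_L² = 2/π.
Sharp Poincaré constant on H^1_0(0, 2) is C_P = L/π = 2/π, achieved by sin(π/2·x).
This is the k = 1 eigenfunction (up to amplitude), so the ratio equals the sharp Poincaré constant exactly.


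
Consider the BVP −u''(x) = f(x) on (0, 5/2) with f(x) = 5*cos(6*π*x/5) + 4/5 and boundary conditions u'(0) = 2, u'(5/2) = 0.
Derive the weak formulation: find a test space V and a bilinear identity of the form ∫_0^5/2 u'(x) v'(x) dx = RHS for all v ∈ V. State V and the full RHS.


V = H^1(0, 5/2) (v unrestricted at boundary; u is determined up to an additive constant); weak form: ∫_0^5/2 u'v' dx = ∫_0^5/2 (5*cos(6*π*x/5) + 4/5) v dx − 2·v(0) for all v ∈ V.

Multiply both sides by a test function v and integrate from 0 to 5/2:
  ∫_0^5/2 −u''(x) v(x) dx = ∫_0^5/2 f(x) v(x) dx.
Integrate the LHS by parts once:
  ∫_0^5/2 −u'' v dx = −[u'(x) v(x)]_0^5/2 + ∫_0^5/2 u'(x) v'(x) dx.
Thus ∫_0^5/2 u'(x) v'(x) dx = ∫_0^5/2 f(x) v(x) dx + [u'(x) v(x)]_0^5/2.
Choose V so that boundary terms are either known or forced to vanish.
u has inhomogeneous Neumann u'(0) = 2, u'(5/2) = 0. [u' v]_0^5/2 = (0)·v(5/2) − (2)·v(0) = − 2·v(0). Take V = H^1(0, 5/2); boundary term becomes part of RHS.
Weak formulation: find u (satisfying any essential BC) such that ∫_0^5/2 u'(x) v'(x) dx = ∫_0^5/2 f v dx − 2·v(0) for all v ∈ V (Neumann data are natural BCs: they enter the RHS as boundary terms).
Substituting f(x) = 5*cos(6*π*x/5) + 4/5, the right-hand side is ∫_0^5/2 (5*cos(6*π*x/5) + 4/5) v dx − 2·v(0).
Compatibility check (pure Neumann): taking v ≡ 1 ∈ V gives 0 = ∫_0^5/2 f dx + (0) − (2), i.e. ∫_0^5/2 f dx must equal u'(0) − u'(5/2) = 2. Indeed ∫_0^5/2 (5*cos(6*π*x/5) + 4/5) dx = 2, so the data are compatible. The solution is then unique only up to an additive constant (fix it e.g. by requiring ∫_0^5/2 u dx = 0).


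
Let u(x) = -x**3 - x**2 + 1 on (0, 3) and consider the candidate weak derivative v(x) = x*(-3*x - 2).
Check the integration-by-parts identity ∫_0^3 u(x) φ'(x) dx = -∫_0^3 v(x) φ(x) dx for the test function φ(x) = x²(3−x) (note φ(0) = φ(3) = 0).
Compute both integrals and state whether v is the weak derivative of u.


LHS = 486/5, RHS = 486/5. Yes, v = u' weakly.

u(x) = -x**3 - x**2 + 1, classical derivative u'(x) = -3*x**2 - 2*x.
φ(x) = x²(3−x), so φ'(x) = 3*x*(2 - x).
Note φ(0) = φ(3) = 0, so the boundary term u·φ vanishes.
LHS = ∫_0^3 u(x) φ'(x) dx = ∫_0^3 (3*x^5 - 3*x^4 - 6*x^3 - 3*x^2 + 6*x) dx. Term by term:
  ∫_0^3 3*x^5 dx = 729/2;  ∫_0^3 -3*x^4 dx = -729/5;  ∫_0^3 -6*x^3 dx = -243/2;
  ∫_0^3 -3*x^2 dx = -27;  ∫_0^3 6*x dx = 27.
Sum: 729/2 − 729/5 − 243/2 − 27 + 27 = 486/5.
So LHS = 486/5.
∫_0^3 v(x) φ(x) dx = ∫_0^3 (3*x^5 - 7*x^4 - 6*x^3) dx. Term by term:
  ∫_0^3 3*x^5 dx = 729/2;  ∫_0^3 -7*x^4 dx = -1701/5;  ∫_0^3 -6*x^3 dx = -243/2.
Sum: 729/2 − 1701/5 − 243/2 = -486/5.
So RHS = -∫_0^3 v(x) φ(x) dx = 486/5.
LHS = RHS, so the identity holds for this test φ.
Moreover u is smooth here and v(x) = u'(x) = -3*x**2 - 2*x pointwise, so the identity holds for every test function. Hence v is the weak derivative of u.


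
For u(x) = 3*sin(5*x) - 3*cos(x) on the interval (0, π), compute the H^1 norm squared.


||u||_{H^1(0,π)}^2 = 126*π

u'(x) = 3*sin(x) + 15*cos(5*x).
Expand u² and (u')² and integrate term by term on (0, π), using: for integers n ≥ 1, ∫_0^π sin²(nx) dx = ∫_0^π cos²(nx) dx = π/2; for n ≠ n', ∫_0^π sin(nx)sin(n'x) dx = ∫_0^π cos(nx)cos(n'x) dx = 0; and by product-to-sum, ∫_0^π sin(nx)cos(n'x) dx = ½∫_0^π [sin((n+n')x) + sin((n−n')x)] dx, which is 0 when n+n' is even and 2n/(n²−n'²) when n+n' is odd (it need not vanish on (0, π)).
  u² squared terms: (-3)²·∫cos(x)² dx = 9·π/2 = 9*π/2;  (3)²·∫sin(5x)² dx = 9·π/2 = 9*π/2.
  u² cross terms: 2·(-3)·(3)·∫cos(x)·sin(5x) dx = -18·(0) = 0.
  So ∫_0^π u² dx = 9*π/2 + 9*π/2 + 0 = 9*π.
  (u')² squared terms: (3)²·∫sin(x)² dx = 9·π/2 = 9*π/2;  (15)²·∫cos(5x)² dx = 225·π/2 = 225*π/2.
  (u')² cross terms: 2·(3)·(15)·∫sin(x)·cos(5x) dx = 90·(0) = 0.
  So ∫_0^π (u')² dx = 9*π/2 + 225*π/2 + 0 = 117*π.
||u||_{H^1}^2 = (9*π) + (117*π) = 126*π.


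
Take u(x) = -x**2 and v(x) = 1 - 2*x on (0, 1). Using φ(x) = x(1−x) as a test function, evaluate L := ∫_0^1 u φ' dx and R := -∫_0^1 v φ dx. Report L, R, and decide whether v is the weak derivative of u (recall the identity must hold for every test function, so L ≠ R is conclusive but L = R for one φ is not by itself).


LHS = 1/6, RHS = 0. No, v is not the weak derivative of u.

u(x) = -x**2, classical derivative u'(x) = -2*x.
φ(x) = x(1−x), so φ'(x) = 1 - 2*x.
Note φ(0) = φ(1) = 0, so the boundary term u·φ vanishes.
LHS = ∫_0^1 u(x) φ'(x) dx = ∫_0^1 (2*x^3 - x^2) dx. Term by term:
  ∫_0^1 2*x^3 dx = 1/2;  ∫_0^1 -x^2 dx = -1/3.
Sum: 1/2 − 1/3 = 1/6.
So LHS = 1/6.
∫_0^1 v(x) φ(x) dx = ∫_0^1 (2*x^3 - 3*x^2 + x) dx. Term by term:
  ∫_0^1 2*x^3 dx = 1/2;  ∫_0^1 -3*x^2 dx = -1;  ∫_0^1 x dx = 1/2.
Sum: 1/2 − 1 + 1/2 = 0.
So RHS = -∫_0^1 v(x) φ(x) dx = 0.
LHS − RHS = 1/6 ≠ 0, so the identity fails.
(For a valid weak derivative the identity must hold for EVERY test function, in particular this one. The failure shows v is NOT the weak derivative of u.)
Correct weak derivative would be u'(x) = -2*x.


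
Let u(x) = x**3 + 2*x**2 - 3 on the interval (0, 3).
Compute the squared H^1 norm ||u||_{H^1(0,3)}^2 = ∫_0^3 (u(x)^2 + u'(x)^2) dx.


||u||_{H^1}^2 = 130041/70

The H^1 norm (squared) on an interval (0, L) is
  ||u||_{H^1}^2 = ∫_0^L u(x)^2 dx + ∫_0^L u'(x)^2 dx.
Compute u'(x) = 3*x**2 + 4*x.
Then u(x)^2 = x**6 + 4*x**5 + 4*x**4 - 6*x**3 - 12*x**2 + 9 and u'(x)^2 = 9*x**4 + 24*x**3 + 16*x**2.
Integrate each monomial from 0 to 3 using ∫_0^3 c·x^n dx = c·3^(n+1)/(n+1):
  ∫_0^3 u(x)^2 dx = ∫_0^3 (x^6 + 4*x^5 + 4*x^4 - 6*x^3 - 12*x^2 + 9) dx. Term by term:
    ∫_0^3 x^6 dx = 2187/7;  ∫_0^3 4*x^5 dx = 486;  ∫_0^3 4*x^4 dx = 972/5;
    ∫_0^3 -6*x^3 dx = -243/2;  ∫_0^3 -12*x^2 dx = -108;  ∫_0^3 9 dx = 27.
  Sum: 2187/7 + 486 + 972/5 − 243/2 − 108 + 27 = 55323/70.
  ∫_0^3 u'(x)^2 dx = ∫_0^3 (9*x^4 + 24*x^3 + 16*x^2) dx. Term by term:
    ∫_0^3 9*x^4 dx = 2187/5;  ∫_0^3 24*x^3 dx = 486;  ∫_0^3 16*x^2 dx = 144.
  Sum: 2187/5 + 486 + 144 = 5337/5.
Adding: ||u||_{H^1}^2 = 55323/70 + 5337/5 = 130041/70.


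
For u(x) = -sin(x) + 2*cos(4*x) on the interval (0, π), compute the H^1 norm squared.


||u||_{H^1(0,π)}^2 = 136/15 + 35*π

u'(x) = -8*sin(4*x) - cos(x).
Expand u² and (u')² and integrate term by term on (0, π), using: for integers n ≥ 1, ∫_0^π sin²(nx) dx = ∫_0^π cos²(nx) dx = π/2; for n ≠ n', ∫_0^π sin(nx)sin(n'x) dx = ∫_0^π cos(nx)cos(n'x) dx = 0; and by product-to-sum, ∫_0^π sin(nx)cos(n'x) dx = ½∫_0^π [sin((n+n')x) + sin((n−n')x)] dx, which is 0 when n+n' is even and 2n/(n²−n'²) when n+n' is odd (it need not vanish on (0, π)).
  u² squared terms: (-1)²·∫sin(x)² dx = 1·π/2 = π/2;  (2)²·∫cos(4x)² dx = 4·π/2 = 2*π.
  u² cross terms: 2·(-1)·(2)·∫sin(x)·cos(4x) dx = -4·(-2/15) = 8/15.
  So ∫_0^π u² dx = π/2 + 2*π + 8/15 = 8/15 + 5*π/2.
  (u')² squared terms: (-1)²·∫cos(x)² dx = 1·π/2 = π/2;  (-8)²·∫sin(4x)² dx = 64·π/2 = 32*π.
  (u')² cross terms: 2·(-1)·(-8)·∫cos(x)·sin(4x) dx = 16·(8/15) = 128/15.
  So ∫_0^π (u')² dx = π/2 + 32*π + 128/15 = 128/15 + 65*π/2.
||u||_{H^1}^2 = (8/15 + 5*π/2) + (128/15 + 65*π/2) = 136/15 + 35*π.
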